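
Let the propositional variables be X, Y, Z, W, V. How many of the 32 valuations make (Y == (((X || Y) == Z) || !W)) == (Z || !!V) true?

Initial set: {((Y == (((X || Y) == Z) || !W)) == (Z || !!V))}.
((Y == (((X || Y) == Z) || !W)) == (Z || !!V)): β-rule — branch into (Y == (((X || Y) == Z) || !W)), (Z || !!V)  //  !(Y == (((X || Y) == Z) || !W)), !(Z || !!V).
  branch 1 (add (Y == (((X || Y) == Z) || !W)), (Z || !!V)):
    (Y == (((X || Y) == Z) || !W)): β-rule — branch into Y, (((X || Y) == Z) || !W)  //  !Y, !(((X || Y) == Z) || !W).
      branch 1.1 (add Y, (((X || Y) == Z) || !W)):
        (Z || !!V): β-rule — branch into Z  //  !!V.
          branch 1.1.1 (add Z):
            (((X || Y) == Z) || !W): β-rule — branch into ((X || Y) == Z)  //  !W.
              branch 1.1.1.1 (add ((X || Y) == Z)):
                ((X || Y) == Z): β-rule — branch into (X || Y), Z  //  !(X || Y), !Z.
                  branch 1.1.1.1.1 (add (X || Y), Z):
                    (X || Y): β-rule — branch into X  //  Y.
                      branch 1.1.1.1.1.1 (add X):
                        ○ open, literals {X=true, Y=true, Z=true}.
                      branch 1.1.1.1.1.2 (add Y):
                        ○ open, literals {Y=true, Z=true}.
                  branch 1.1.1.1.2 (add !(X || Y), !Z):
                    × closes — contains both Z and !Z.
              branch 1.1.1.2 (add !W):
                ○ open, literals {W=false, Y=true, Z=true}.
          branch 1.1.2 (add !!V):
            !!V: drop double negation, giving V.
            (((X || Y) == Z) || !W): β-rule — branch into ((X || Y) == Z)  //  !W.
              branch 1.1.2.1 (add ((X || Y) == Z)):
                ((X || Y) == Z): β-rule — branch into (X || Y), Z  //  !(X || Y), !Z.
                  branch 1.1.2.1.1 (add (X || Y), Z):
                    (X || Y): β-rule — branch into X  //  Y.
                      branch 1.1.2.1.1.1 (add X):
                        ○ open, literals {V=true, X=true, Y=true, Z=true}.
                      branch 1.1.2.1.1.2 (add Y):
                        ○ open, literals {V=true, Y=true, Z=true}.
                  branch 1.1.2.1.2 (add !(X || Y), !Z):
                    !(X || Y): α-rule — add !X, !Y.
                    × closes — contains both Y and !Y.
              branch 1.1.2.2 (add !W):
                ○ open, literals {V=true, W=false, Y=true}.
      branch 1.2 (add !Y, !(((X || Y) == Z) || !W)):
        !(((X || Y) == Z) || !W): α-rule — add !((X || Y) == Z), !!W.
        (Z || !!V): β-rule — branch into Z  //  !!V.
          branch 1.2.1 (add Z):
            !((X || Y) == Z): β-rule — branch into (X || Y), !Z  //  !(X || Y), Z.
              branch 1.2.1.1 (add (X || Y), !Z):
                × closes — contains both Z and !Z.
              branch 1.2.1.2 (add !(X || Y), Z):
                !(X || Y): α-rule — add !X, !Y.
                ○ open, literals {W=true, X=false, Y=false, Z=true}.
          branch 1.2.2 (add !!V):
            !!V: drop double negation, giving V.
            !((X || Y) == Z): β-rule — branch into (X || Y), !Z  //  !(X || Y), Z.
              branch 1.2.2.1 (add (X || Y), !Z):
                (X || Y): β-rule — branch into X  //  Y.
                  branch 1.2.2.1.1 (add X):
                    ○ open, literals {V=true, W=true, X=true, Y=false, Z=false}.
                  branch 1.2.2.1.2 (add Y):
                    × closes — contains both Y and !Y.
              branch 1.2.2.2 (add !(X || Y), Z):
                !(X || Y): α-rule — add !X, !Y.
                ○ open, literals {V=true, W=true, X=false, Y=false, Z=true}.
  branch 2 (add !(Y == (((X || Y) == Z) || !W)), !(Z || !!V)):
    !(Z || !!V): α-rule — add !Z, !!!V.
    !!!V: drop double negation, giving !V.
    !(Y == (((X || Y) == Z) || !W)): β-rule — branch into Y, !(((X || Y) == Z) || !W)  //  !Y, (((X || Y) == Z) || !W).
      branch 2.1 (add Y, !(((X || Y) == Z) || !W)):
        !(((X || Y) == Z) || !W): α-rule — add !((X || Y) == Z), !!W.
        !((X || Y) == Z): β-rule — branch into (X || Y), !Z  //  !(X || Y), Z.
          branch 2.1.1 (add (X || Y), !Z):
            (X || Y): β-rule — branch into X  //  Y.
              branch 2.1.1.1 (add X):
                ○ open, literals {V=false, W=true, X=true, Y=true, Z=false}.
              branch 2.1.1.2 (add Y):
                ○ open, literals {V=false, W=true, Y=true, Z=false}.
          branch 2.1.2 (add !(X || Y), Z):
            × closes — contains both Z and !Z.
      branch 2.2 (add !Y, (((X || Y) == Z) || !W)):
        (((X || Y) == Z) || !W): β-rule — branch into ((X || Y) == Z)  //  !W.
          branch 2.2.1 (add ((X || Y) == Z)):
            ((X || Y) == Z): β-rule — branch into (X || Y), Z  //  !(X || Y), !Z.
              branch 2.2.1.1 (add (X || Y), Z):
                × closes — contains both Z and !Z.
              branch 2.2.1.2 (add !(X || Y), !Z):
                !(X || Y): α-rule — add !X, !Y.
                ○ open, literals {V=false, X=false, Y=false, Z=false}.
          branch 2.2.2 (add !W):
            ○ open, literals {V=false, W=false, Y=false, Z=false}.
6 branches closed, 13 open.
Each open branch fixes some atoms; the unmentioned ones are free. Counting distinct full assignments: branch {X=true, Y=true, Z=true} (W, V) contributes 4 new; branch {Y=true, Z=true} (X, W, V) contributes 4 new; branch {W=false, Y=true, Z=true} (X, V) contributes 0 new; branch {V=true, X=true, Y=true, Z=true} (W) contributes 0 new; branch {V=true, Y=true, Z=true} (X, W) contributes 0 new; branch {V=true, W=false, Y=true} (X, Z) contributes 2 new; branch {W=true, X=false, Y=false, Z=true} (V) contributes 2 new; branch {V=true, W=true, X=true, Y=false, Z=false} (none free) contributes 1 new; branch {V=true, W=true, X=false, Y=false, Z=true} (none free) contributes 0 new; branch {V=false, W=true, X=true, Y=true, Z=false} (none free) contributes 1 new; branch {V=false, W=true, Y=true, Z=false} (X) contributes 1 new; branch {V=false, X=false, Y=false, Z=false} (W) contributes 2 new; branch {V=false, W=false, Y=false, Z=false} (X) contributes 1 new. Total: 18.

18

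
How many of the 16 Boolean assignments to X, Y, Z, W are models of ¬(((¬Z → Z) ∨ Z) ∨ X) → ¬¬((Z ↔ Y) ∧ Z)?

Initial set: {(¬(((¬Z → Z) ∨ Z) ∨ X) → ¬¬((Z ↔ Y) ∧ Z))}.
(¬(((¬Z → Z) ∨ Z) ∨ X) → ¬¬((Z ↔ Y) ∧ Z)): β-rule — branch into ¬¬(((¬Z → Z) ∨ Z) ∨ X)  //  ¬¬((Z ↔ Y) ∧ Z).
  branch 1 (add ¬¬(((¬Z → Z) ∨ Z) ∨ X)):
    ¬¬(((¬Z → Z) ∨ Z) ∨ X): β-rule — branch into ((¬Z → Z) ∨ Z)  //  X.
      branch 1.1 (add ((¬Z → Z) ∨ Z)):
        ((¬Z → Z) ∨ Z): β-rule — branch into (¬Z → Z)  //  Z.
          branch 1.1.1 (add (¬Z → Z)):
            (¬Z → Z): β-rule — branch into ¬¬Z  //  Z.
              branch 1.1.1.1 (add ¬¬Z):
                ○ open, literals {Z=1}.
              branch 1.1.1.2 (add Z):
                ○ open, literals {Z=1}.
          branch 1.1.2 (add Z):
            ○ open, literals {Z=1}.
      branch 1.2 (add X):
        ○ open, literals {X=1}.
  branch 2 (add ¬¬((Z ↔ Y) ∧ Z)):
    ¬¬((Z ↔ Y) ∧ Z): drop double negation, giving ((Z ↔ Y) ∧ Z).
    ((Z ↔ Y) ∧ Z): α-rule — add (Z ↔ Y), Z.
    (Z ↔ Y): β-rule — branch into Z, Y  //  ¬Z, ¬Y.
      branch 2.1 (add Z, Y):
        ○ open, literals {Y=1, Z=1}.
      branch 2.2 (add ¬Z, ¬Y):
        × closes — contains both Z and ¬Z.
1 branch closed, 5 open.
Each open branch fixes some atoms; the unmentioned ones are free. Counting distinct full assignments: branch {Z=1} (X, Y, W) contributes 8 new; branch {Z=1} (X, Y, W) contributes 0 new; branch {Z=1} (X, Y, W) contributes 0 new; branch {X=1} (Y, Z, W) contributes 4 new; branch {Y=1, Z=1} (X, W) contributes 0 new. Total: 12.

12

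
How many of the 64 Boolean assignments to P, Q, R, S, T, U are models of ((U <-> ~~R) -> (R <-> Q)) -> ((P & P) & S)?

Initial set: {(((U <-> ~~R) -> (R <-> Q)) -> ((P & P) & S))}.
(((U <-> ~~R) -> (R <-> Q)) -> ((P & P) & S)): β-rule — branch into ~((U <-> ~~R) -> (R <-> Q))  //  ((P & P) & S).
  branch 1 (add ~((U <-> ~~R) -> (R <-> Q))):
    ~((U <-> ~~R) -> (R <-> Q)): α-rule — add (U <-> ~~R), ~(R <-> Q).
    (U <-> ~~R): β-rule — branch into U, ~~R  //  ~U, ~~~R.
      branch 1.1 (add U, ~~R):
        ~~R: drop double negation, giving R.
        ~(R <-> Q): β-rule — branch into R, ~Q  //  ~R, Q.
          branch 1.1.1 (add R, ~Q):
            ○ open, literals {Q=0, R=1, U=1}.
          branch 1.1.2 (add ~R, Q):
            × closes — contains both R and ~R.
      branch 1.2 (add ~U, ~~~R):
        ~~~R: drop double negation, giving ~R.
        ~(R <-> Q): β-rule — branch into R, ~Q  //  ~R, Q.
          branch 1.2.1 (add R, ~Q):
            × closes — contains both R and ~R.
          branch 1.2.2 (add ~R, Q):
            ○ open, literals {Q=1, R=0, U=0}.
  branch 2 (add ((P & P) & S)):
    ((P & P) & S): α-rule — add (P & P), S.
    (P & P): α-rule — add P, P.
    ○ open, literals {P=1, S=1}.
2 branches closed, 3 open.
Each open branch fixes some atoms; the unmentioned ones are free. Counting distinct full assignments: branch {Q=0, R=1, U=1} (P, S, T) contributes 8 new; branch {Q=1, R=0, U=0} (P, S, T) contributes 8 new; branch {P=1, S=1} (Q, R, T, U) contributes 12 new. Total: 28.

28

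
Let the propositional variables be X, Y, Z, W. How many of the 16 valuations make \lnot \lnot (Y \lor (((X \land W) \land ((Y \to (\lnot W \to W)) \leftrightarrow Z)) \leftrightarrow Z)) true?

Initial set: {\lnot \lnot (Y \lor (((X \land W) \land ((Y \to (\lnot W \to W)) \leftrightarrow Z)) \leftrightarrow Z))}.
\lnot \lnot (Y \lor (((X \land W) \land ((Y \to (\lnot W \to W)) \leftrightarrow Z)) \leftrightarrow Z)): drop double negation, giving (Y \lor (((X \land W) \land ((Y \to (\lnot W \to W)) \leftrightarrow Z)) \leftrightarrow Z)).
(Y \lor (((X \land W) \land ((Y \to (\lnot W \to W)) \leftrightarrow Z)) \leftrightarrow Z)): β-rule — branch into Y  //  (((X \land W) \land ((Y \to (\lnot W \to W)) \leftrightarrow Z)) \leftrightarrow Z).
  branch 1 (add Y):
    ○ open, literals {Y=T}.
  branch 2 (add (((X \land W) \land ((Y \to (\lnot W \to W)) \leftrightarrow Z)) \leftrightarrow Z)):
    (((X \land W) \land ((Y \to (\lnot W \to W)) \leftrightarrow Z)) \leftrightarrow Z): β-rule — branch into ((X \land W) \land ((Y \to (\lnot W \to W)) \leftrightarrow Z)), Z  //  \lnot ((X \land W) \land ((Y \to (\lnot W \to W)) \leftrightarrow Z)), \lnot Z.
      branch 2.1 (add ((X \land W) \land ((Y \to (\lnot W \to W)) \leftrightarrow Z)), Z):
        ((X \land W) \land ((Y \to (\lnot W \to W)) \leftrightarrow Z)): α-rule — add (X \land W), ((Y \to (\lnot W \to W)) \leftrightarrow Z).
        (X \land W): α-rule — add X, W.
        ((Y \to (\lnot W \to W)) \leftrightarrow Z): β-rule — branch into (Y \to (\lnot W \to W)), Z  //  \lnot (Y \to (\lnot W \to W)), \lnot Z.
          branch 2.1.1 (add (Y \to (\lnot W \to W)), Z):
            (Y \to (\lnot W \to W)): β-rule — branch into \lnot Y  //  (\lnot W \to W).
              branch 2.1.1.1 (add \lnot Y):
                ○ open, literals {W=T, X=T, Y=F, Z=T}.
              branch 2.1.1.2 (add (\lnot W \to W)):
                (\lnot W \to W): β-rule — branch into \lnot \lnot W  //  W.
                  branch 2.1.1.2.1 (add \lnot \lnot W):
                    ○ open, literals {W=T, X=T, Z=T}.
                  branch 2.1.1.2.2 (add W):
                    ○ open, literals {W=T, X=T, Z=T}.
          branch 2.1.2 (add \lnot (Y \to (\lnot W \to W)), \lnot Z):
            × closes — contains both Z and \lnot Z.
      branch 2.2 (add \lnot ((X \land W) \land ((Y \to (\lnot W \to W)) \leftrightarrow Z)), \lnot Z):
        \lnot ((X \land W) \land ((Y \to (\lnot W \to W)) \leftrightarrow Z)): β-rule — branch into \lnot (X \land W)  //  \lnot ((Y \to (\lnot W \to W)) \leftrightarrow Z).
          branch 2.2.1 (add \lnot (X \land W)):
            \lnot (X \land W): β-rule — branch into \lnot X  //  \lnot W.
              branch 2.2.1.1 (add \lnot X):
                ○ open, literals {X=F, Z=F}.
              branch 2.2.1.2 (add \lnot W):
                ○ open, literals {W=F, Z=F}.
          branch 2.2.2 (add \lnot ((Y \to (\lnot W \to W)) \leftrightarrow Z)):
            \lnot ((Y \to (\lnot W \to W)) \leftrightarrow Z): β-rule — branch into (Y \to (\lnot W \to W)), \lnot Z  //  \lnot (Y \to (\lnot W \to W)), Z.
              branch 2.2.2.1 (add (Y \to (\lnot W \to W)), \lnot Z):
                (Y \to (\lnot W \to W)): β-rule — branch into \lnot Y  //  (\lnot W \to W).
                  branch 2.2.2.1.1 (add \lnot Y):
                    ○ open, literals {Y=F, Z=F}.
                  branch 2.2.2.1.2 (add (\lnot W \to W)):
                    (\lnot W \to W): β-rule — branch into \lnot \lnot W  //  W.
                      branch 2.2.2.1.2.1 (add \lnot \lnot W):
                        ○ open, literals {W=T, Z=F}.
                      branch 2.2.2.1.2.2 (add W):
                        ○ open, literals {W=T, Z=F}.
              branch 2.2.2.2 (add \lnot (Y \to (\lnot W \to W)), Z):
                × closes — contains both Z and \lnot Z.
2 branches closed, 9 open.
Each open branch fixes some atoms; the unmentioned ones are free. Counting distinct full assignments: branch {Y=T} (X, Z, W) contributes 8 new; branch {W=T, X=T, Y=F, Z=T} (none free) contributes 1 new; branch {W=T, X=T, Z=T} (Y) contributes 0 new; branch {W=T, X=T, Z=T} (Y) contributes 0 new; branch {X=F, Z=F} (Y, W) contributes 2 new; branch {W=F, Z=F} (X, Y) contributes 1 new; branch {Y=F, Z=F} (X, W) contributes 1 new; branch {W=T, Z=F} (X, Y) contributes 0 new; branch {W=T, Z=F} (X, Y) contributes 0 new. Total: 13.

13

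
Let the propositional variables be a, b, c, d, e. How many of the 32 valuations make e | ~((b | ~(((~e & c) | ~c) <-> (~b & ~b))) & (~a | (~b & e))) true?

28

Initial set: {(e | ~((b | ~(((~e & c) | ~c) <-> (~b & ~b))) & (~a | (~b & e))))}.
(e | ~((b | ~(((~e & c) | ~c) <-> (~b & ~b))) & (~a | (~b & e)))): β-rule — branch into e  //  ~((b | ~(((~e & c) | ~c) <-> (~b & ~b))) & (~a | (~b & e))).
  branch 1 (add e):
    ○ open, literals {e=1}.
  branch 2 (add ~((b | ~(((~e & c) | ~c) <-> (~b & ~b))) & (~a | (~b & e)))):
    ~((b | ~(((~e & c) | ~c) <-> (~b & ~b))) & (~a | (~b & e))): β-rule — branch into ~(b | ~(((~e & c) | ~c) <-> (~b & ~b)))  //  ~(~a | (~b & e)).
      branch 2.1 (add ~(b | ~(((~e & c) | ~c) <-> (~b & ~b)))):
        ~(b | ~(((~e & c) | ~c) <-> (~b & ~b))): α-rule — add ~b, ~~(((~e & c) | ~c) <-> (~b & ~b)).
        ~~(((~e & c) | ~c) <-> (~b & ~b)): β-rule — branch into ((~e & c) | ~c), (~b & ~b)  //  ~((~e & c) | ~c), ~(~b & ~b).
          branch 2.1.1 (add ((~e & c) | ~c), (~b & ~b)):
            (~b & ~b): α-rule — add ~b, ~b.
            ((~e & c) | ~c): β-rule — branch into (~e & c)  //  ~c.
              branch 2.1.1.1 (add (~e & c)):
                (~e & c): α-rule — add ~e, c.
                ○ open, literals {b=0, c=1, e=0}.
              branch 2.1.1.2 (add ~c):
                ○ open, literals {b=0, c=0}.
          branch 2.1.2 (add ~((~e & c) | ~c), ~(~b & ~b)):
            ~((~e & c) | ~c): α-rule — add ~(~e & c), ~~c.
            ~(~b & ~b): β-rule — branch into ~~b  //  ~~b.
              branch 2.1.2.1 (add ~~b):
                × closes — contains both b and ~b.
              branch 2.1.2.2 (add ~~b):
                × closes — contains both b and ~b.
      branch 2.2 (add ~(~a | (~b & e))):
        ~(~a | (~b & e)): α-rule — add ~~a, ~(~b & e).
        ~(~b & e): β-rule — branch into ~~b  //  ~e.
          branch 2.2.1 (add ~~b):
            ○ open, literals {a=1, b=1}.
          branch 2.2.2 (add ~e):
            ○ open, literals {a=1, e=0}.
2 branches closed, 5 open.
Each open branch fixes some atoms; the unmentioned ones are free. Counting distinct full assignments: branch {e=1} (a, b, c, d) contributes 16 new; branch {b=0, c=1, e=0} (a, d) contributes 4 new; branch {b=0, c=0} (a, d, e) contributes 4 new; branch {a=1, b=1} (c, d, e) contributes 4 new; branch {a=1, e=0} (b, c, d) contributes 0 new. Total: 28.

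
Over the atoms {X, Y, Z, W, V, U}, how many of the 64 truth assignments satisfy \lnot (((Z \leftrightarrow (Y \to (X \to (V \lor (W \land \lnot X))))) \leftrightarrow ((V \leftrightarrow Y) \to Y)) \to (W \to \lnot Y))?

8

Initial set: {T \lnot (((Z \leftrightarrow (Y \to (X \to (V \lor (W \land \lnot X))))) \leftrightarrow ((V \leftrightarrow Y) \to Y)) \to (W \to \lnot Y))}.
T \lnot (((Z \leftrightarrow (Y \to (X \to (V \lor (W \land \lnot X))))) \leftrightarrow ((V \leftrightarrow Y) \to Y)) \to (W \to \lnot Y)): α-rule — add T ((Z \leftrightarrow (Y \to (X \to (V \lor (W \land \lnot X))))) \leftrightarrow ((V \leftrightarrow Y) \to Y)), F (W \to \lnot Y).
F (W \to \lnot Y): α-rule — add T W, F \lnot Y.
T ((Z \leftrightarrow (Y \to (X \to (V \lor (W \land \lnot X))))) \leftrightarrow ((V \leftrightarrow Y) \to Y)): β-rule — branch into T (Z \leftrightarrow (Y \to (X \to (V \lor (W \land \lnot X))))), T ((V \leftrightarrow Y) \to Y)  //  F (Z \leftrightarrow (Y \to (X \to (V \lor (W \land \lnot X))))), F ((V \leftrightarrow Y) \to Y).
  branch 1 (add T (Z \leftrightarrow (Y \to (X \to (V \lor (W \land \lnot X))))), T ((V \leftrightarrow Y) \to Y)):
    T (Z \leftrightarrow (Y \to (X \to (V \lor (W \land \lnot X))))): β-rule — branch into T Z, T (Y \to (X \to (V \lor (W \land \lnot X))))  //  F Z, F (Y \to (X \to (V \lor (W \land \lnot X)))).
      branch 1.1 (add T Z, T (Y \to (X \to (V \lor (W \land \lnot X))))):
        T ((V \leftrightarrow Y) \to Y): β-rule — branch into F (V \leftrightarrow Y)  //  T Y.
          branch 1.1.1 (add F (V \leftrightarrow Y)):
            T (Y \to (X \to (V \lor (W \land \lnot X)))): β-rule — branch into F Y  //  T (X \to (V \lor (W \land \lnot X))).
              branch 1.1.1.1 (add F Y):
                × closes — contains both Y and \lnot Y.
              branch 1.1.1.2 (add T (X \to (V \lor (W \land \lnot X)))):
                F (V \leftrightarrow Y): β-rule — branch into T V, F Y  //  F V, T Y.
                  branch 1.1.1.2.1 (add T V, F Y):
                    × closes — contains both Y and \lnot Y.
                  branch 1.1.1.2.2 (add F V, T Y):
                    T (X \to (V \lor (W \land \lnot X))): β-rule — branch into F X  //  T (V \lor (W \land \lnot X)).
                      branch 1.1.1.2.2.1 (add F X):
                        ○ open, literals {V=F, W=T, X=F, Y=T, Z=T}.
                      branch 1.1.1.2.2.2 (add T (V \lor (W \land \lnot X))):
                        T (V \lor (W \land \lnot X)): β-rule — branch into T V  //  T (W \land \lnot X).
                          branch 1.1.1.2.2.2.1 (add T V):
                            × closes — contains both V and \lnot V.
                          branch 1.1.1.2.2.2.2 (add T (W \land \lnot X)):
                            T (W \land \lnot X): α-rule — add T W, T \lnot X.
                            ○ open, literals {V=F, W=T, X=F, Y=T, Z=T}.
          branch 1.1.2 (add T Y):
            T (Y \to (X \to (V \lor (W \land \lnot X)))): β-rule — branch into F Y  //  T (X \to (V \lor (W \land \lnot X))).
              branch 1.1.2.1 (add F Y):
                × closes — contains both Y and \lnot Y.
              branch 1.1.2.2 (add T (X \to (V \lor (W \land \lnot X)))):
                T (X \to (V \lor (W \land \lnot X))): β-rule — branch into F X  //  T (V \lor (W \land \lnot X)).
                  branch 1.1.2.2.1 (add F X):
                    ○ open, literals {W=T, X=F, Y=T, Z=T}.
                  branch 1.1.2.2.2 (add T (V \lor (W \land \lnot X))):
                    T (V \lor (W \land \lnot X)): β-rule — branch into T V  //  T (W \land \lnot X).
                      branch 1.1.2.2.2.1 (add T V):
                        ○ open, literals {V=T, W=T, Y=T, Z=T}.
                      branch 1.1.2.2.2.2 (add T (W \land \lnot X)):
                        T (W \land \lnot X): α-rule — add T W, T \lnot X.
                        ○ open, literals {W=T, X=F, Y=T, Z=T}.
      branch 1.2 (add F Z, F (Y \to (X \to (V \lor (W \land \lnot X))))):
        F (Y \to (X \to (V \lor (W \land \lnot X)))): α-rule — add T Y, F (X \to (V \lor (W \land \lnot X))).
        F (X \to (V \lor (W \land \lnot X))): α-rule — add T X, F (V \lor (W \land \lnot X)).
        F (V \lor (W \land \lnot X)): α-rule — add F V, F (W \land \lnot X).
        T ((V \leftrightarrow Y) \to Y): β-rule — branch into F (V \leftrightarrow Y)  //  T Y.
          branch 1.2.1 (add F (V \leftrightarrow Y)):
            F (W \land \lnot X): β-rule — branch into F W  //  F \lnot X.
              branch 1.2.1.1 (add F W):
                × closes — contains both W and \lnot W.
              branch 1.2.1.2 (add F \lnot X):
                F (V \leftrightarrow Y): β-rule — branch into T V, F Y  //  F V, T Y.
                  branch 1.2.1.2.1 (add T V, F Y):
                    × closes — contains both V and \lnot V.
                  branch 1.2.1.2.2 (add F V, T Y):
                    ○ open, literals {V=F, W=T, X=T, Y=T, Z=F}.
          branch 1.2.2 (add T Y):
            F (W \land \lnot X): β-rule — branch into F W  //  F \lnot X.
              branch 1.2.2.1 (add F W):
                × closes — contains both W and \lnot W.
              branch 1.2.2.2 (add F \lnot X):
                ○ open, literals {V=F, W=T, X=T, Y=T, Z=F}.
  branch 2 (add F (Z \leftrightarrow (Y \to (X \to (V \lor (W \land \lnot X))))), F ((V \leftrightarrow Y) \to Y)):
    F ((V \leftrightarrow Y) \to Y): α-rule — add T (V \leftrightarrow Y), F Y.
    × closes — contains both Y and \lnot Y.
8 branches closed, 7 open.
Each open branch fixes some atoms; the unmentioned ones are free. Counting distinct full assignments: branch {V=F, W=T, X=F, Y=T, Z=T} (U) contributes 2 new; branch {V=F, W=T, X=F, Y=T, Z=T} (U) contributes 0 new; branch {W=T, X=F, Y=T, Z=T} (V, U) contributes 2 new; branch {V=T, W=T, Y=T, Z=T} (X, U) contributes 2 new; branch {W=T, X=F, Y=T, Z=T} (V, U) contributes 0 new; branch {V=F, W=T, X=T, Y=T, Z=F} (U) contributes 2 new; branch {V=F, W=T, X=T, Y=T, Z=F} (U) contributes 0 new. Total: 8.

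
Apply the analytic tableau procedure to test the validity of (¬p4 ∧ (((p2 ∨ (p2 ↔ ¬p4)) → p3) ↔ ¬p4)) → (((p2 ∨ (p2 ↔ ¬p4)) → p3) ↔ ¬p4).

Valid

Assume the negation and expand:
Initial set: {¬((¬p4 ∧ (((p2 ∨ (p2 ↔ ¬p4)) → p3) ↔ ¬p4)) → (((p2 ∨ (p2 ↔ ¬p4)) → p3) ↔ ¬p4))}.
¬((¬p4 ∧ (((p2 ∨ (p2 ↔ ¬p4)) → p3) ↔ ¬p4)) → (((p2 ∨ (p2 ↔ ¬p4)) → p3) ↔ ¬p4)): α-rule — add (¬p4 ∧ (((p2 ∨ (p2 ↔ ¬p4)) → p3) ↔ ¬p4)), ¬(((p2 ∨ (p2 ↔ ¬p4)) → p3) ↔ ¬p4).
(¬p4 ∧ (((p2 ∨ (p2 ↔ ¬p4)) → p3) ↔ ¬p4)): α-rule — add ¬p4, (((p2 ∨ (p2 ↔ ¬p4)) → p3) ↔ ¬p4).
¬(((p2 ∨ (p2 ↔ ¬p4)) → p3) ↔ ¬p4): β-rule — branch into ((p2 ∨ (p2 ↔ ¬p4)) → p3), ¬¬p4  //  ¬((p2 ∨ (p2 ↔ ¬p4)) → p3), ¬p4.
  branch 1 (add ((p2 ∨ (p2 ↔ ¬p4)) → p3), ¬¬p4):
    × closes — contains both p4 and ¬p4.
  branch 2 (add ¬((p2 ∨ (p2 ↔ ¬p4)) → p3), ¬p4):
    ¬((p2 ∨ (p2 ↔ ¬p4)) → p3): α-rule — add (p2 ∨ (p2 ↔ ¬p4)), ¬p3.
    (((p2 ∨ (p2 ↔ ¬p4)) → p3) ↔ ¬p4): β-rule — branch into ((p2 ∨ (p2 ↔ ¬p4)) → p3), ¬p4  //  ¬((p2 ∨ (p2 ↔ ¬p4)) → p3), ¬¬p4.
      branch 2.1 (add ((p2 ∨ (p2 ↔ ¬p4)) → p3), ¬p4):
        (p2 ∨ (p2 ↔ ¬p4)): β-rule — branch into p2  //  (p2 ↔ ¬p4).
          branch 2.1.1 (add p2):
            ((p2 ∨ (p2 ↔ ¬p4)) → p3): β-rule — branch into ¬(p2 ∨ (p2 ↔ ¬p4))  //  p3.
              branch 2.1.1.1 (add ¬(p2 ∨ (p2 ↔ ¬p4))):
                ¬(p2 ∨ (p2 ↔ ¬p4)): α-rule — add ¬p2, ¬(p2 ↔ ¬p4).
                × closes — contains both p2 and ¬p2.
              branch 2.1.1.2 (add p3):
                × closes — contains both p3 and ¬p3.
          branch 2.1.2 (add (p2 ↔ ¬p4)):
            ((p2 ∨ (p2 ↔ ¬p4)) → p3): β-rule — branch into ¬(p2 ∨ (p2 ↔ ¬p4))  //  p3.
              branch 2.1.2.1 (add ¬(p2 ∨ (p2 ↔ ¬p4))):
                ¬(p2 ∨ (p2 ↔ ¬p4)): α-rule — add ¬p2, ¬(p2 ↔ ¬p4).
                (p2 ↔ ¬p4): β-rule — branch into p2, ¬p4  //  ¬p2, ¬¬p4.
                  branch 2.1.2.1.1 (add p2, ¬p4):
                    × closes — contains both p2 and ¬p2.
                  branch 2.1.2.1.2 (add ¬p2, ¬¬p4):
                    × closes — contains both p4 and ¬p4.
              branch 2.1.2.2 (add p3):
                × closes — contains both p3 and ¬p3.
      branch 2.2 (add ¬((p2 ∨ (p2 ↔ ¬p4)) → p3), ¬¬p4):
        × closes — contains both p4 and ¬p4.
All 7 branches close.
Every branch closed, so the negation is unsatisfiable and the formula is valid.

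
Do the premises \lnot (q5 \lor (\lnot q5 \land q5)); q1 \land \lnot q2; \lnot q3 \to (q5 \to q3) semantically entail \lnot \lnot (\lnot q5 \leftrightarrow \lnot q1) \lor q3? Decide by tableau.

Initial set: {\lnot (q5 \lor (\lnot q5 \land q5)); (q1 \land \lnot q2); (\lnot q3 \to (q5 \to q3)); \lnot (\lnot \lnot (\lnot q5 \leftrightarrow \lnot q1) \lor q3)}.
\lnot (q5 \lor (\lnot q5 \land q5)): α-rule — add \lnot q5, \lnot (\lnot q5 \land q5).
(q1 \land \lnot q2): α-rule — add q1, \lnot q2.
\lnot (\lnot \lnot (\lnot q5 \leftrightarrow \lnot q1) \lor q3): α-rule — add \lnot \lnot \lnot (\lnot q5 \leftrightarrow \lnot q1), \lnot q3.
\lnot \lnot \lnot (\lnot q5 \leftrightarrow \lnot q1): drop double negation, giving \lnot (\lnot q5 \leftrightarrow \lnot q1).
(\lnot q3 \to (q5 \to q3)): β-rule — branch into \lnot \lnot q3  //  (q5 \to q3).
  branch 1 (add \lnot \lnot q3):
    × closes — contains both q3 and \lnot q3.
  branch 2 (add (q5 \to q3)):
    \lnot (\lnot q5 \land q5): β-rule — branch into \lnot \lnot q5  //  \lnot q5.
      branch 2.1 (add \lnot \lnot q5):
        × closes — contains both q5 and \lnot q5.
      branch 2.2 (add \lnot q5):
        \lnot (\lnot q5 \leftrightarrow \lnot q1): β-rule — branch into \lnot q5, \lnot \lnot q1  //  \lnot \lnot q5, \lnot q1.
          branch 2.2.1 (add \lnot q5, \lnot \lnot q1):
            (q5 \to q3): β-rule — branch into \lnot q5  //  q3.
              branch 2.2.1.1 (add \lnot q5):
                ○ open, literals {q1=T, q2=F, q3=F, q5=F}.
              branch 2.2.1.2 (add q3):
                × closes — contains both q3 and \lnot q3.
          branch 2.2.2 (add \lnot \lnot q5, \lnot q1):
            × closes — contains both q5 and \lnot q5.
4 branches closed, 1 open.
An open branch gives a countermodel: q1=T, q2=F, q3=F, q5=F (unmentioned atoms arbitrary); the premises hold there but the conclusion fails.

No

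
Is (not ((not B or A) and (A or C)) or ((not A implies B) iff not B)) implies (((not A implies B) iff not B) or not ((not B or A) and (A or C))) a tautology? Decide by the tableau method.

Valid

Assume the negation and expand:
Initial set: {not ((not ((not B or A) and (A or C)) or ((not A implies B) iff not B)) implies (((not A implies B) iff not B) or not ((not B or A) and (A or C))))}.
not ((not ((not B or A) and (A or C)) or ((not A implies B) iff not B)) implies (((not A implies B) iff not B) or not ((not B or A) and (A or C)))): α-rule — add (not ((not B or A) and (A or C)) or ((not A implies B) iff not B)), not (((not A implies B) iff not B) or not ((not B or A) and (A or C))).
not (((not A implies B) iff not B) or not ((not B or A) and (A or C))): α-rule — add not ((not A implies B) iff not B), not not ((not B or A) and (A or C)).
not not ((not B or A) and (A or C)): α-rule — add (not B or A), (A or C).
(not ((not B or A) and (A or C)) or ((not A implies B) iff not B)): β-rule — branch into not ((not B or A) and (A or C))  //  ((not A implies B) iff not B).
  branch 1 (add not ((not B or A) and (A or C))):
    not ((not A implies B) iff not B): β-rule — branch into (not A implies B), not not B  //  not (not A implies B), not B.
      branch 1.1 (add (not A implies B), not not B):
        (not B or A): β-rule — branch into not B  //  A.
          branch 1.1.1 (add not B):
            × closes — contains both B and not B.
          branch 1.1.2 (add A):
            (A or C): β-rule — branch into A  //  C.
              branch 1.1.2.1 (add A):
                not ((not B or A) and (A or C)): β-rule — branch into not (not B or A)  //  not (A or C).
                  branch 1.1.2.1.1 (add not (not B or A)):
                    not (not B or A): α-rule — add not not B, not A.
                    × closes — contains both A and not A.
                  branch 1.1.2.1.2 (add not (A or C)):
                    not (A or C): α-rule — add not A, not C.
                    × closes — contains both A and not A.
              branch 1.1.2.2 (add C):
                not ((not B or A) and (A or C)): β-rule — branch into not (not B or A)  //  not (A or C).
                  branch 1.1.2.2.1 (add not (not B or A)):
                    not (not B or A): α-rule — add not not B, not A.
                    × closes — contains both A and not A.
                  branch 1.1.2.2.2 (add not (A or C)):
                    not (A or C): α-rule — add not A, not C.
                    × closes — contains both A and not A.
      branch 1.2 (add not (not A implies B), not B):
        not (not A implies B): α-rule — add not A, not B.
        (not B or A): β-rule — branch into not B  //  A.
          branch 1.2.1 (add not B):
            (A or C): β-rule — branch into A  //  C.
              branch 1.2.1.1 (add A):
                × closes — contains both A and not A.
              branch 1.2.1.2 (add C):
                not ((not B or A) and (A or C)): β-rule — branch into not (not B or A)  //  not (A or C).
                  branch 1.2.1.2.1 (add not (not B or A)):
                    not (not B or A): α-rule — add not not B, not A.
                    × closes — contains both B and not B.
                  branch 1.2.1.2.2 (add not (A or C)):
                    not (A or C): α-rule — add not A, not C.
                    × closes — contains both C and not C.
          branch 1.2.2 (add A):
            × closes — contains both A and not A.
  branch 2 (add ((not A implies B) iff not B)):
    not ((not A implies B) iff not B): β-rule — branch into (not A implies B), not not B  //  not (not A implies B), not B.
      branch 2.1 (add (not A implies B), not not B):
        (not B or A): β-rule — branch into not B  //  A.
          branch 2.1.1 (add not B):
            × closes — contains both B and not B.
          branch 2.1.2 (add A):
            (A or C): β-rule — branch into A  //  C.
              branch 2.1.2.1 (add A):
                ((not A implies B) iff not B): β-rule — branch into (not A implies B), not B  //  not (not A implies B), not not B.
                  branch 2.1.2.1.1 (add (not A implies B), not B):
                    × closes — contains both B and not B.
                  branch 2.1.2.1.2 (add not (not A implies B), not not B):
                    not (not A implies B): α-rule — add not A, not B.
                    × closes — contains both A and not A.
              branch 2.1.2.2 (add C):
                ((not A implies B) iff not B): β-rule — branch into (not A implies B), not B  //  not (not A implies B), not not B.
                  branch 2.1.2.2.1 (add (not A implies B), not B):
                    × closes — contains both B and not B.
                  branch 2.1.2.2.2 (add not (not A implies B), not not B):
                    not (not A implies B): α-rule — add not A, not B.
                    × closes — contains both A and not A.
      branch 2.2 (add not (not A implies B), not B):
        not (not A implies B): α-rule — add not A, not B.
        (not B or A): β-rule — branch into not B  //  A.
          branch 2.2.1 (add not B):
            (A or C): β-rule — branch into A  //  C.
              branch 2.2.1.1 (add A):
                × closes — contains both A and not A.
              branch 2.2.1.2 (add C):
                ((not A implies B) iff not B): β-rule — branch into (not A implies B), not B  //  not (not A implies B), not not B.
                  branch 2.2.1.2.1 (add (not A implies B), not B):
                    (not A implies B): β-rule — branch into not not A  //  B.
                      branch 2.2.1.2.1.1 (add not not A):
                        × closes — contains both A and not A.
                      branch 2.2.1.2.1.2 (add B):
                        × closes — contains both B and not B.
                  branch 2.2.1.2.2 (add not (not A implies B), not not B):
                    × closes — contains both B and not B.
          branch 2.2.2 (add A):
            × closes — contains both A and not A.
All 19 branches close.
Every branch closed, so the negation is unsatisfiable and the formula is valid.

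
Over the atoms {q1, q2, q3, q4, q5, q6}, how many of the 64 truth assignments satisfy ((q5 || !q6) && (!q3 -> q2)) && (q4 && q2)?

12

Initial set: {(((q5 || !q6) && (!q3 -> q2)) && (q4 && q2))}.
(((q5 || !q6) && (!q3 -> q2)) && (q4 && q2)): α-rule — add ((q5 || !q6) && (!q3 -> q2)), (q4 && q2).
((q5 || !q6) && (!q3 -> q2)): α-rule — add (q5 || !q6), (!q3 -> q2).
(q4 && q2): α-rule — add q4, q2.
(q5 || !q6): β-rule — branch into q5  //  !q6.
  branch 1 (add q5):
    (!q3 -> q2): β-rule — branch into !!q3  //  q2.
      branch 1.1 (add !!q3):
        ○ open, literals {q2=T, q3=T, q4=T, q5=T}.
      branch 1.2 (add q2):
        ○ open, literals {q2=T, q4=T, q5=T}.
  branch 2 (add !q6):
    (!q3 -> q2): β-rule — branch into !!q3  //  q2.
      branch 2.1 (add !!q3):
        ○ open, literals {q2=T, q3=T, q4=T, q6=F}.
      branch 2.2 (add q2):
        ○ open, literals {q2=T, q4=T, q6=F}.
0 branches closed, 4 open.
Each open branch fixes some atoms; the unmentioned ones are free. Counting distinct full assignments: branch {q2=T, q3=T, q4=T, q5=T} (q1, q6) contributes 4 new; branch {q2=T, q4=T, q5=T} (q1, q3, q6) contributes 4 new; branch {q2=T, q3=T, q4=T, q6=F} (q1, q5) contributes 2 new; branch {q2=T, q4=T, q6=F} (q1, q3, q5) contributes 2 new. Total: 12.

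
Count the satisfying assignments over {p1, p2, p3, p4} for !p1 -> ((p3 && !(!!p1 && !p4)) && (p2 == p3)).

Initial set: {(!p1 -> ((p3 && !(!!p1 && !p4)) && (p2 == p3)))}.
(!p1 -> ((p3 && !(!!p1 && !p4)) && (p2 == p3))): β-rule — branch into !!p1  //  ((p3 && !(!!p1 && !p4)) && (p2 == p3)).
  branch 1 (add !!p1):
    ○ open, literals {p1=T}.
  branch 2 (add ((p3 && !(!!p1 && !p4)) && (p2 == p3))):
    ((p3 && !(!!p1 && !p4)) && (p2 == p3)): α-rule — add (p3 && !(!!p1 && !p4)), (p2 == p3).
    (p3 && !(!!p1 && !p4)): α-rule — add p3, !(!!p1 && !p4).
    (p2 == p3): β-rule — branch into p2, p3  //  !p2, !p3.
      branch 2.1 (add p2, p3):
        !(!!p1 && !p4): β-rule — branch into !!!p1  //  !!p4.
          branch 2.1.1 (add !!!p1):
            !!!p1: drop double negation, giving !p1.
            ○ open, literals {p1=F, p2=T, p3=T}.
          branch 2.1.2 (add !!p4):
            ○ open, literals {p2=T, p3=T, p4=T}.
      branch 2.2 (add !p2, !p3):
        × closes — contains both p3 and !p3.
1 branch closed, 3 open.
Each open branch fixes some atoms; the unmentioned ones are free. Counting distinct full assignments: branch {p1=T} (p2, p3, p4) contributes 8 new; branch {p1=F, p2=T, p3=T} (p4) contributes 2 new; branch {p2=T, p3=T, p4=T} (p1) contributes 0 new. Total: 10.

10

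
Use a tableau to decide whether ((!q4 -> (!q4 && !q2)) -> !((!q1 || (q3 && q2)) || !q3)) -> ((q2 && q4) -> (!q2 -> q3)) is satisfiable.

Initial set: {T (((!q4 -> (!q4 && !q2)) -> !((!q1 || (q3 && q2)) || !q3)) -> ((q2 && q4) -> (!q2 -> q3)))}.
T (((!q4 -> (!q4 && !q2)) -> !((!q1 || (q3 && q2)) || !q3)) -> ((q2 && q4) -> (!q2 -> q3))): β-rule — branch into F ((!q4 -> (!q4 && !q2)) -> !((!q1 || (q3 && q2)) || !q3))  //  T ((q2 && q4) -> (!q2 -> q3)).
  branch 1 (add F ((!q4 -> (!q4 && !q2)) -> !((!q1 || (q3 && q2)) || !q3))):
    F ((!q4 -> (!q4 && !q2)) -> !((!q1 || (q3 && q2)) || !q3)): α-rule — add T (!q4 -> (!q4 && !q2)), F !((!q1 || (q3 && q2)) || !q3).
    T (!q4 -> (!q4 && !q2)): β-rule — branch into F !q4  //  T (!q4 && !q2).
      branch 1.1 (add F !q4):
        F !((!q1 || (q3 && q2)) || !q3): β-rule — branch into T (!q1 || (q3 && q2))  //  T !q3.
          branch 1.1.1 (add T (!q1 || (q3 && q2))):
            T (!q1 || (q3 && q2)): β-rule — branch into T !q1  //  T (q3 && q2).
              branch 1.1.1.1 (add T !q1):
                ○ open, literals {q1=0, q4=1}.
              branch 1.1.1.2 (add T (q3 && q2)):
                T (q3 && q2): α-rule — add T q3, T q2.
                ○ open, literals {q2=1, q3=1, q4=1}.
          branch 1.1.2 (add T !q3):
            ○ open, literals {q3=0, q4=1}.
      branch 1.2 (add T (!q4 && !q2)):
        T (!q4 && !q2): α-rule — add T !q4, T !q2.
        F !((!q1 || (q3 && q2)) || !q3): β-rule — branch into T (!q1 || (q3 && q2))  //  T !q3.
          branch 1.2.1 (add T (!q1 || (q3 && q2))):
            T (!q1 || (q3 && q2)): β-rule — branch into T !q1  //  T (q3 && q2).
              branch 1.2.1.1 (add T !q1):
                ○ open, literals {q1=0, q2=0, q4=0}.
              branch 1.2.1.2 (add T (q3 && q2)):
                T (q3 && q2): α-rule — add T q3, T q2.
                × closes — contains both q2 and !q2.
          branch 1.2.2 (add T !q3):
            ○ open, literals {q2=0, q3=0, q4=0}.
  branch 2 (add T ((q2 && q4) -> (!q2 -> q3))):
    T ((q2 && q4) -> (!q2 -> q3)): β-rule — branch into F (q2 && q4)  //  T (!q2 -> q3).
      branch 2.1 (add F (q2 && q4)):
        F (q2 && q4): β-rule — branch into F q2  //  F q4.
          branch 2.1.1 (add F q2):
            ○ open, literals {q2=0}.
          branch 2.1.2 (add F q4):
            ○ open, literals {q4=0}.
      branch 2.2 (add T (!q2 -> q3)):
        T (!q2 -> q3): β-rule — branch into F !q2  //  T q3.
          branch 2.2.1 (add F !q2):
            ○ open, literals {q2=1}.
          branch 2.2.2 (add T q3):
            ○ open, literals {q3=1}.
1 branch closed, 9 open.
An open branch gives a satisfying assignment: q1=0, q4=1.

Satisfiable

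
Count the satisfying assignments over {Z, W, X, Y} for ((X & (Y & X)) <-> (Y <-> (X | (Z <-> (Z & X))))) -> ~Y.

Initial set: {(((X & (Y & X)) <-> (Y <-> (X | (Z <-> (Z & X))))) -> ~Y)}.
(((X & (Y & X)) <-> (Y <-> (X | (Z <-> (Z & X))))) -> ~Y): β-rule — branch into ~((X & (Y & X)) <-> (Y <-> (X | (Z <-> (Z & X)))))  //  ~Y.
  branch 1 (add ~((X & (Y & X)) <-> (Y <-> (X | (Z <-> (Z & X)))))):
    ~((X & (Y & X)) <-> (Y <-> (X | (Z <-> (Z & X))))): β-rule — branch into (X & (Y & X)), ~(Y <-> (X | (Z <-> (Z & X))))  //  ~(X & (Y & X)), (Y <-> (X | (Z <-> (Z & X)))).
      branch 1.1 (add (X & (Y & X)), ~(Y <-> (X | (Z <-> (Z & X))))):
        (X & (Y & X)): α-rule — add X, (Y & X).
        (Y & X): α-rule — add Y, X.
        ~(Y <-> (X | (Z <-> (Z & X)))): β-rule — branch into Y, ~(X | (Z <-> (Z & X)))  //  ~Y, (X | (Z <-> (Z & X))).
          branch 1.1.1 (add Y, ~(X | (Z <-> (Z & X)))):
            ~(X | (Z <-> (Z & X))): α-rule — add ~X, ~(Z <-> (Z & X)).
            × closes — contains both X and ~X.
          branch 1.1.2 (add ~Y, (X | (Z <-> (Z & X)))):
            × closes — contains both Y and ~Y.
      branch 1.2 (add ~(X & (Y & X)), (Y <-> (X | (Z <-> (Z & X))))):
        ~(X & (Y & X)): β-rule — branch into ~X  //  ~(Y & X).
          branch 1.2.1 (add ~X):
            (Y <-> (X | (Z <-> (Z & X)))): β-rule — branch into Y, (X | (Z <-> (Z & X)))  //  ~Y, ~(X | (Z <-> (Z & X))).
              branch 1.2.1.1 (add Y, (X | (Z <-> (Z & X)))):
                (X | (Z <-> (Z & X))): β-rule — branch into X  //  (Z <-> (Z & X)).
                  branch 1.2.1.1.1 (add X):
                    × closes — contains both X and ~X.
                  branch 1.2.1.1.2 (add (Z <-> (Z & X))):
                    (Z <-> (Z & X)): β-rule — branch into Z, (Z & X)  //  ~Z, ~(Z & X).
                      branch 1.2.1.1.2.1 (add Z, (Z & X)):
                        (Z & X): α-rule — add Z, X.
                        × closes — contains both X and ~X.
                      branch 1.2.1.1.2.2 (add ~Z, ~(Z & X)):
                        ~(Z & X): β-rule — branch into ~Z  //  ~X.
                          branch 1.2.1.1.2.2.1 (add ~Z):
                            ○ open, literals {X=F, Y=T, Z=F}.
                          branch 1.2.1.1.2.2.2 (add ~X):
                            ○ open, literals {X=F, Y=T, Z=F}.
              branch 1.2.1.2 (add ~Y, ~(X | (Z <-> (Z & X)))):
                ~(X | (Z <-> (Z & X))): α-rule — add ~X, ~(Z <-> (Z & X)).
                ~(Z <-> (Z & X)): β-rule — branch into Z, ~(Z & X)  //  ~Z, (Z & X).
                  branch 1.2.1.2.1 (add Z, ~(Z & X)):
                    ~(Z & X): β-rule — branch into ~Z  //  ~X.
                      branch 1.2.1.2.1.1 (add ~Z):
                        × closes — contains both Z and ~Z.
                      branch 1.2.1.2.1.2 (add ~X):
                        ○ open, literals {X=F, Y=F, Z=T}.
                  branch 1.2.1.2.2 (add ~Z, (Z & X)):
                    (Z & X): α-rule — add Z, X.
                    × closes — contains both Z and ~Z.
          branch 1.2.2 (add ~(Y & X)):
            (Y <-> (X | (Z <-> (Z & X)))): β-rule — branch into Y, (X | (Z <-> (Z & X)))  //  ~Y, ~(X | (Z <-> (Z & X))).
              branch 1.2.2.1 (add Y, (X | (Z <-> (Z & X)))):
                ~(Y & X): β-rule — branch into ~Y  //  ~X.
                  branch 1.2.2.1.1 (add ~Y):
                    × closes — contains both Y and ~Y.
                  branch 1.2.2.1.2 (add ~X):
                    (X | (Z <-> (Z & X))): β-rule — branch into X  //  (Z <-> (Z & X)).
                      branch 1.2.2.1.2.1 (add X):
                        × closes — contains both X and ~X.
                      branch 1.2.2.1.2.2 (add (Z <-> (Z & X))):
                        (Z <-> (Z & X)): β-rule — branch into Z, (Z & X)  //  ~Z, ~(Z & X).
                          branch 1.2.2.1.2.2.1 (add Z, (Z & X)):
                            (Z & X): α-rule — add Z, X.
                            × closes — contains both X and ~X.
                          branch 1.2.2.1.2.2.2 (add ~Z, ~(Z & X)):
                            ~(Z & X): β-rule — branch into ~Z  //  ~X.
                              branch 1.2.2.1.2.2.2.1 (add ~Z):
                                ○ open, literals {X=F, Y=T, Z=F}.
                              branch 1.2.2.1.2.2.2.2 (add ~X):
                                ○ open, literals {X=F, Y=T, Z=F}.
              branch 1.2.2.2 (add ~Y, ~(X | (Z <-> (Z & X)))):
                ~(X | (Z <-> (Z & X))): α-rule — add ~X, ~(Z <-> (Z & X)).
                ~(Y & X): β-rule — branch into ~Y  //  ~X.
                  branch 1.2.2.2.1 (add ~Y):
                    ~(Z <-> (Z & X)): β-rule — branch into Z, ~(Z & X)  //  ~Z, (Z & X).
                      branch 1.2.2.2.1.1 (add Z, ~(Z & X)):
                        ~(Z & X): β-rule — branch into ~Z  //  ~X.
                          branch 1.2.2.2.1.1.1 (add ~Z):
                            × closes — contains both Z and ~Z.
                          branch 1.2.2.2.1.1.2 (add ~X):
                            ○ open, literals {X=F, Y=F, Z=T}.
                      branch 1.2.2.2.1.2 (add ~Z, (Z & X)):
                        (Z & X): α-rule — add Z, X.
                        × closes — contains both Z and ~Z.
                  branch 1.2.2.2.2 (add ~X):
                    ~(Z <-> (Z & X)): β-rule — branch into Z, ~(Z & X)  //  ~Z, (Z & X).
                      branch 1.2.2.2.2.1 (add Z, ~(Z & X)):
                        ~(Z & X): β-rule — branch into ~Z  //  ~X.
                          branch 1.2.2.2.2.1.1 (add ~Z):
                            × closes — contains both Z and ~Z.
                          branch 1.2.2.2.2.1.2 (add ~X):
                            ○ open, literals {X=F, Y=F, Z=T}.
                      branch 1.2.2.2.2.2 (add ~Z, (Z & X)):
                        (Z & X): α-rule — add Z, X.
                        × closes — contains both Z and ~Z.
  branch 2 (add ~Y):
    ○ open, literals {Y=F}.
13 branches closed, 8 open.
Each open branch fixes some atoms; the unmentioned ones are free. Counting distinct full assignments: branch {X=F, Y=T, Z=F} (W) contributes 2 new; branch {X=F, Y=T, Z=F} (W) contributes 0 new; branch {X=F, Y=F, Z=T} (W) contributes 2 new; branch {X=F, Y=T, Z=F} (W) contributes 0 new; branch {X=F, Y=T, Z=F} (W) contributes 0 new; branch {X=F, Y=F, Z=T} (W) contributes 0 new; branch {X=F, Y=F, Z=T} (W) contributes 0 new; branch {Y=F} (Z, W, X) contributes 6 new. Total: 10.

10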